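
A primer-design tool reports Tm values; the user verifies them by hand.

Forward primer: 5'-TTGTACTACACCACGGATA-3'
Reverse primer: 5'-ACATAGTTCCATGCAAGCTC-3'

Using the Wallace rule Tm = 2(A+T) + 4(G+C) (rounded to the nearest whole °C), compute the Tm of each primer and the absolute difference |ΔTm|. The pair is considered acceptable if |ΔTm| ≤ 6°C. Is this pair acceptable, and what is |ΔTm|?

|ΔTm| = 4°C; the pair is acceptable.

Forward: A=6 T=5 G=3 C=5 → Tm = 2·11 + 4·8 = 54°C.
Reverse: A=6 T=5 G=3 C=6 → Tm = 2·11 + 4·9 = 58°C.
|ΔTm| = |54 − 58| = 4°C, ≤ 6°C.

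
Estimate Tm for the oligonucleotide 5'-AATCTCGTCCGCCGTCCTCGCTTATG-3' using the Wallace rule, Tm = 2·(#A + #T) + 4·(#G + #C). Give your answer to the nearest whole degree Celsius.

82°C

Base counts: A=3, T=8, G=5, C=10 (length 26).
Tm = 2·(3+8) + 4·(5+10) = 2·11 + 4·15 = 22 + 60 = 82°C.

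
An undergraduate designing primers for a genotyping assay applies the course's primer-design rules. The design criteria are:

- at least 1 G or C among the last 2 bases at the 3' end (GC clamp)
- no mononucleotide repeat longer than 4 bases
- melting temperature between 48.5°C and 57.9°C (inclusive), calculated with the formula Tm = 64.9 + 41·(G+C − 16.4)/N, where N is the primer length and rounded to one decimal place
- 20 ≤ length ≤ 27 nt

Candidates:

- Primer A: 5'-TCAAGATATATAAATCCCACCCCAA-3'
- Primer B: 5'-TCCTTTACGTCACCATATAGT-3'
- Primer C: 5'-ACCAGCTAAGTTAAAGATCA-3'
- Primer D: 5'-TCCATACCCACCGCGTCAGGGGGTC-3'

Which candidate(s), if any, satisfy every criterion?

Primer B only.

Primer A (25 nt, A=11 T=5 G=1 C=8): 3' end AA has 0 G/C, need ≥1 ✗; longest run = 4 ✓; Tm = 64.9 + 41·(9 − 16.4)/25 = 52.8°C ✓; length 25 ✓ — fails.
Primer B (21 nt, A=5 T=8 G=2 C=6): 3' end GT has 1 G/C ✓; longest run = 3 ✓; Tm = 64.9 + 41·(8 − 16.4)/21 = 48.5°C ✓; length 21 ✓ — passes.
Primer C (20 nt, A=9 T=4 G=3 C=4): 3' end CA has 1 G/C ✓; longest run = 3 ✓; Tm = 64.9 + 41·(7 − 16.4)/20 = 45.6°C, outside 48.5–57.9°C ✗; length 20 ✓ — fails.
Primer D (25 nt, A=4 T=4 G=7 C=10): 3' end TC has 1 G/C ✓; longest run = 5, exceeds 4 ✗; Tm = 64.9 + 41·(17 − 16.4)/25 = 65.9°C, outside 48.5–57.9°C ✗; length 25 ✓ — fails.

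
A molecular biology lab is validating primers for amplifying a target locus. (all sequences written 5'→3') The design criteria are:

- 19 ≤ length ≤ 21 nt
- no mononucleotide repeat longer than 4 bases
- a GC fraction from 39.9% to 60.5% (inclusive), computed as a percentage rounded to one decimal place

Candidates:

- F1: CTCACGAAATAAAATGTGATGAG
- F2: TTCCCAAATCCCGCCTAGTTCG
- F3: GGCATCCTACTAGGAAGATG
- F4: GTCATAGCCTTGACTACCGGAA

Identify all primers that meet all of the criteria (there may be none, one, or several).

F3 only.

F1 (23 nt, A=10 T=5 G=5 C=3): length 23, outside 19–21 ✗; longest run = 4 ✓; GC 8/23 = 34.8%, outside 39.9–60.5% ✗ — fails.
F2 (22 nt, A=4 T=6 G=3 C=9): length 22, outside 19–21 ✗; longest run = 3 ✓; GC 12/22 = 54.5% ✓ — fails.
F3 (20 nt, A=6 T=4 G=6 C=4): length 20 ✓; longest run = 2 ✓; GC 10/20 = 50.0% ✓ — passes.
F4 (22 nt, A=6 T=5 G=5 C=6): length 22, outside 19–21 ✗; longest run = 2 ✓; GC 11/22 = 50.0% ✓ — fails.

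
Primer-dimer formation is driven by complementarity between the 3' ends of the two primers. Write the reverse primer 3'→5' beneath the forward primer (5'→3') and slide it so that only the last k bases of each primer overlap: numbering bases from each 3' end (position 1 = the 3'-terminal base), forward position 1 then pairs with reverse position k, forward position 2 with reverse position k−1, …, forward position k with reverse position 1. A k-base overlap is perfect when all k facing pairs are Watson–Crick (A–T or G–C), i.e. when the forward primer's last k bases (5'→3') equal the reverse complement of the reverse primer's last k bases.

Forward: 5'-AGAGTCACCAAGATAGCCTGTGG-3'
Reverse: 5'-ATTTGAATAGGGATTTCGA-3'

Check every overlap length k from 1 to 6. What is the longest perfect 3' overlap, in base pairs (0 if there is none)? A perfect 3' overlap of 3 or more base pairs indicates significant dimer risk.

Longest perfect overlap: 0 complementary base pairs; below the dimer-risk threshold (threshold 3).

Last 6 bases (5'→3') — forward …CTGTGG, reverse …TTTCGA.
Reverse complement of the reverse primer's last 6 bases: TCGAAA; its first k bases are the reverse complement of the reverse primer's last k bases, so a perfect k-base overlap needs the forward primer's last k bases to equal them.
Comparing (forward last k vs required): k=1: G vs T ✗; k=2: GG vs TC ✗; k=3: TGG vs TCG ✗; k=4: GTGG vs TCGA ✗; k=5: TGTGG vs TCGAA ✗; k=6: CTGTGG vs TCGAAA ✗.
No overlap length from 1 to 6 is perfect, so the longest perfect 3' overlap is 0.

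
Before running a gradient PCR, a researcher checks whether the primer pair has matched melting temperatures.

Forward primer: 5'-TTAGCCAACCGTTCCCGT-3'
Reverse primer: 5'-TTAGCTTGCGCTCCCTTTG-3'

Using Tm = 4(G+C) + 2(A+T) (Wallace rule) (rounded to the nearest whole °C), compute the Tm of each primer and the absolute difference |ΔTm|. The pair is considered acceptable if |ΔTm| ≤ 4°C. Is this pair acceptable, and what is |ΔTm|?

Forward: A=3 T=5 G=3 C=7 → Tm = 2·8 + 4·10 = 56°C.
Reverse: A=1 T=8 G=4 C=6 → Tm = 2·9 + 4·10 = 58°C.
|ΔTm| = |56 − 58| = 2°C, ≤ 4°C.

|ΔTm| = 2°C; the pair is acceptable.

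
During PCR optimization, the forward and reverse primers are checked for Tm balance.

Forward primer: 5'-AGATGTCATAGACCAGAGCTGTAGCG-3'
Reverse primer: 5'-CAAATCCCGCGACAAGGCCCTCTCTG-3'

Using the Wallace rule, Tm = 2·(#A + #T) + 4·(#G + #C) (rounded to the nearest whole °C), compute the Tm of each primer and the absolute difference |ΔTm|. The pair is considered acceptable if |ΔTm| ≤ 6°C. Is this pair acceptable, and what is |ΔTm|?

Forward: A=8 T=5 G=8 C=5 → Tm = 2·13 + 4·13 = 78°C.
Reverse: A=6 T=4 G=5 C=11 → Tm = 2·10 + 4·16 = 84°C.
|ΔTm| = |78 − 84| = 6°C, ≤ 6°C.

|ΔTm| = 6°C; the pair is acceptable.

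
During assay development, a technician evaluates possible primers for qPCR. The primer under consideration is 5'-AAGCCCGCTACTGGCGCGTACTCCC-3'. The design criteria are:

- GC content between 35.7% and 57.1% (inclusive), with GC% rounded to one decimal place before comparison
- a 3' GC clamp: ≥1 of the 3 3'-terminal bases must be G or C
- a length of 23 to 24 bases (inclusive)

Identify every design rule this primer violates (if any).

Base counts: A=4, T=4, G=6, C=11 (length 25).
GC content: GC 17/25 = 68.0%, outside 35.7–57.1% ✗
GC clamp: 3' end CCC has 3 G/C ✓
length: length 25, outside 23–24 ✗

Fails: GC content, length.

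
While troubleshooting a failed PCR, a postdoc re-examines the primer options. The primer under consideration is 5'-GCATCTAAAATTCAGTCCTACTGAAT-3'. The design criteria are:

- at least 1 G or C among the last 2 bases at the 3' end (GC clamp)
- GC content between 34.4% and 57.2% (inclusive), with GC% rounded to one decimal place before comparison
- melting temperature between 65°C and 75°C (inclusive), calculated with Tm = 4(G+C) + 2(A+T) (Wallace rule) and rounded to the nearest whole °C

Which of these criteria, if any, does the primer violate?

Fails: GC clamp.

Base counts: A=9, T=8, G=3, C=6 (length 26).
GC clamp: 3' end AT has 0 G/C, need ≥1 ✗
GC content: GC 9/26 = 34.6% ✓
Tm: Tm = 2·17 + 4·9 = 70°C ✓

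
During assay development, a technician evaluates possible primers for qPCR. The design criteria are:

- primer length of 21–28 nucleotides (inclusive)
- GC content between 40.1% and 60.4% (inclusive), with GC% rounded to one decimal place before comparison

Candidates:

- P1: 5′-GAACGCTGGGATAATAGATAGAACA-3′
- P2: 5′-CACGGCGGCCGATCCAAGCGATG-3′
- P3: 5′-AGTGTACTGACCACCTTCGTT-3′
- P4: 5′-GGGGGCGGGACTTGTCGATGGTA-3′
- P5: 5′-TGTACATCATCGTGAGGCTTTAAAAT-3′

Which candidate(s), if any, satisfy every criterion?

P1 (25 nt, A=11 T=4 G=7 C=3): length 25 ✓; GC 10/25 = 40.0%, outside 40.1–60.4% ✗ — fails.
P2 (23 nt, A=5 T=2 G=8 C=8): length 23 ✓; GC 16/23 = 69.6%, outside 40.1–60.4% ✗ — fails.
P3 (21 nt, A=4 T=7 G=4 C=6): length 21 ✓; GC 10/21 = 47.6% ✓ — passes.
P4 (23 nt, A=3 T=5 G=12 C=3): length 23 ✓; GC 15/23 = 65.2%, outside 40.1–60.4% ✗ — fails.
P5 (26 nt, A=8 T=9 G=5 C=4): length 26 ✓; GC 9/26 = 34.6%, outside 40.1–60.4% ✗ — fails.

P3 only.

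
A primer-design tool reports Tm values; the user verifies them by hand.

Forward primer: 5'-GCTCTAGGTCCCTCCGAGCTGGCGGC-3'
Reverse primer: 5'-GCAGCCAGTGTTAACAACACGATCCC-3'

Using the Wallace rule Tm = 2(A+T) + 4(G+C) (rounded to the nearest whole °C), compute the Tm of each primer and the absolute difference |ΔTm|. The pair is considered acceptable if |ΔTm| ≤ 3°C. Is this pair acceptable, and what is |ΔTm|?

Forward: A=2 T=5 G=9 C=10 → Tm = 2·7 + 4·19 = 90°C.
Reverse: A=8 T=4 G=5 C=9 → Tm = 2·12 + 4·14 = 80°C.
|ΔTm| = |90 − 80| = 10°C, > 3°C.

|ΔTm| = 10°C; the pair is not acceptable.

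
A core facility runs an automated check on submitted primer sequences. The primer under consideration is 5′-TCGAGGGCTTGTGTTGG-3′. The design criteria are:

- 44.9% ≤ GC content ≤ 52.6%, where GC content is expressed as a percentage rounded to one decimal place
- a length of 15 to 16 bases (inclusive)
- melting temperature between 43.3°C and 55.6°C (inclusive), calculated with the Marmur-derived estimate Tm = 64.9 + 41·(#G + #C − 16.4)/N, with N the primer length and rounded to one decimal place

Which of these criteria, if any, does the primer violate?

Fails: GC content, length.

Base counts: A=1, T=6, G=8, C=2 (length 17).
GC content: GC 10/17 = 58.8%, outside 44.9–52.6% ✗
length: length 17, outside 15–16 ✗
Tm: Tm = 64.9 + 41·(10 − 16.4)/17 = 49.5°C ✓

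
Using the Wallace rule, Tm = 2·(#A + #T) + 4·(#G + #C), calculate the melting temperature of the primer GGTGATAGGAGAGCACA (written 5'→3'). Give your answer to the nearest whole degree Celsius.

52°C

Base counts: A=6, T=2, G=7, C=2 (length 17).
Tm = 2·(6+2) + 4·(7+2) = 2·8 + 4·9 = 16 + 36 = 52°C.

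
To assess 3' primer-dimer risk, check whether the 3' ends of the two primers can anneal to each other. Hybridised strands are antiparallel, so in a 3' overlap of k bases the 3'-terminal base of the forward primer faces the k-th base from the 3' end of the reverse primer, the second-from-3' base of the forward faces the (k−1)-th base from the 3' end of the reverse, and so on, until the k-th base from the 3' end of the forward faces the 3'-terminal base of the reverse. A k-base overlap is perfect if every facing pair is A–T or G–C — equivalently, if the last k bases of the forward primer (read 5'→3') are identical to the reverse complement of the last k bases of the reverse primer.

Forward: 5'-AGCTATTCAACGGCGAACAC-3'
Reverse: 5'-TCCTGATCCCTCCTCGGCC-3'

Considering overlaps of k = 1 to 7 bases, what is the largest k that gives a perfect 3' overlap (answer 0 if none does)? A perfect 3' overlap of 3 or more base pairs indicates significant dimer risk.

Last 7 bases (5'→3') — forward …CGAACAC, reverse …CTCGGCC.
Reverse complement of the reverse primer's last 7 bases: GGCCGAG; its first k bases are the reverse complement of the reverse primer's last k bases, so a perfect k-base overlap needs the forward primer's last k bases to equal them.
Comparing (forward last k vs required): k=1: C vs G ✗; k=2: AC vs GG ✗; k=3: CAC vs GGC ✗; k=4: ACAC vs GGCC ✗; k=5: AACAC vs GGCCG ✗; k=6: GAACAC vs GGCCGA ✗; k=7: CGAACAC vs GGCCGAG ✗.
No overlap length from 1 to 7 is perfect, so the longest perfect 3' overlap is 0.

Longest perfect overlap: 0 complementary base pairs; below the dimer-risk threshold (threshold 3).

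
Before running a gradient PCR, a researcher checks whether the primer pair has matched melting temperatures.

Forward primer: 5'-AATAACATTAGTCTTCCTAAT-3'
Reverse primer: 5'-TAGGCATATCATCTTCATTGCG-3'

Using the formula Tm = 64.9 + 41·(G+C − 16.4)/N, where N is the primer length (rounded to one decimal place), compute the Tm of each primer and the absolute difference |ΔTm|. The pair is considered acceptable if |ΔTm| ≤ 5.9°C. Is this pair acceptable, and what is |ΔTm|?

|ΔTm| = 8.5°C; the pair is not acceptable.

Forward: G+C = 5, N = 21 → Tm = 64.9 + 41·(5 − 16.4)/21 = 42.6°C.
Reverse: G+C = 9, N = 22 → Tm = 64.9 + 41·(9 − 16.4)/22 = 51.1°C.
|ΔTm| = |42.6 − 51.1| = 8.5°C, > 5.9°C.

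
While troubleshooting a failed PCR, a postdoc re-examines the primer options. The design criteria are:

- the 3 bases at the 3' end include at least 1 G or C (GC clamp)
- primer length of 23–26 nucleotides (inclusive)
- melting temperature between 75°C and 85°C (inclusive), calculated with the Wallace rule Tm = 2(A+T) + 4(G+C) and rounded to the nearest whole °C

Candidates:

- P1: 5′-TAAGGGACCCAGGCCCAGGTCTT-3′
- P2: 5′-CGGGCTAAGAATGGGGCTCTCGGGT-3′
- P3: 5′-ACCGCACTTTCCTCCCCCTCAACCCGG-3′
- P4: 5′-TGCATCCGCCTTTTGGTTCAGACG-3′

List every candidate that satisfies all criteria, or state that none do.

P2 only.

P1 (23 nt, A=5 T=4 G=7 C=7): 3' end CTT has 1 G/C ✓; length 23 ✓; Tm = 2·9 + 4·14 = 74°C, outside 75–85°C ✗ — fails.
P2 (25 nt, A=4 T=5 G=11 C=5): 3' end GGT has 2 G/C ✓; length 25 ✓; Tm = 2·9 + 4·16 = 82°C ✓ — passes.
P3 (27 nt, A=4 T=5 G=3 C=15): 3' end CGG has 3 G/C ✓; length 27, outside 23–26 ✗; Tm = 2·9 + 4·18 = 90°C, outside 75–85°C ✗ — fails.
P4 (24 nt, A=3 T=8 G=6 C=7): 3' end ACG has 2 G/C ✓; length 24 ✓; Tm = 2·11 + 4·13 = 74°C, outside 75–85°C ✗ — fails.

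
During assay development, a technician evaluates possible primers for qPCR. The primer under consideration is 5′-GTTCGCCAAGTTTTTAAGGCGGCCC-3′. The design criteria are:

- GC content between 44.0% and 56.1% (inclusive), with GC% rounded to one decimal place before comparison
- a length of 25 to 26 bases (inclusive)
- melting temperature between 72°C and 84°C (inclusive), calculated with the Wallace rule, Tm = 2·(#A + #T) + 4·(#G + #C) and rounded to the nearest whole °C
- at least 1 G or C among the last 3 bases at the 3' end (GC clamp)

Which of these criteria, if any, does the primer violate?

Meets all criteria.

Base counts: A=4, T=7, G=7, C=7 (length 25).
GC content: GC 14/25 = 56.0% ✓
length: length 25 ✓
Tm: Tm = 2·11 + 4·14 = 78°C ✓
GC clamp: 3' end CCC has 3 G/C ✓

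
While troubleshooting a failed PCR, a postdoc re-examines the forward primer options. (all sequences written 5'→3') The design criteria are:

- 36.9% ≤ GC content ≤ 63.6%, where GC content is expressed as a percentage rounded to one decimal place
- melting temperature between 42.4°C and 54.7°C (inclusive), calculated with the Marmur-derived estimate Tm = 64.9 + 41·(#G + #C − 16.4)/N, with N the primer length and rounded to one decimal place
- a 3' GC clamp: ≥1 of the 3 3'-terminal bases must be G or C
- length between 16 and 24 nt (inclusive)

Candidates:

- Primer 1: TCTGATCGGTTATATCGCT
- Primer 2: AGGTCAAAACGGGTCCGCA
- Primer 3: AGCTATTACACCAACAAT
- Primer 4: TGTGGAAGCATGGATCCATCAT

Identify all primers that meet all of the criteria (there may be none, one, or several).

Primer 1 (19 nt, A=3 T=8 G=4 C=4): GC 8/19 = 42.1% ✓; Tm = 64.9 + 41·(8 − 16.4)/19 = 46.8°C ✓; 3' end GCT has 2 G/C ✓; length 19 ✓ — passes.
Primer 2 (19 nt, A=6 T=2 G=6 C=5): GC 11/19 = 57.9% ✓; Tm = 64.9 + 41·(11 − 16.4)/19 = 53.2°C ✓; 3' end GCA has 2 G/C ✓; length 19 ✓ — passes.
Primer 3 (18 nt, A=8 T=4 G=1 C=5): GC 6/18 = 33.3%, outside 36.9–63.6% ✗; Tm = 64.9 + 41·(6 − 16.4)/18 = 41.2°C, outside 42.4–54.7°C ✗; 3' end AAT has 0 G/C, need ≥1 ✗; length 18 ✓ — fails.
Primer 4 (22 nt, A=6 T=6 G=6 C=4): GC 10/22 = 45.5% ✓; Tm = 64.9 + 41·(10 − 16.4)/22 = 53.0°C ✓; 3' end CAT has 1 G/C ✓; length 22 ✓ — passes.

Primer 1, Primer 2 and Primer 4.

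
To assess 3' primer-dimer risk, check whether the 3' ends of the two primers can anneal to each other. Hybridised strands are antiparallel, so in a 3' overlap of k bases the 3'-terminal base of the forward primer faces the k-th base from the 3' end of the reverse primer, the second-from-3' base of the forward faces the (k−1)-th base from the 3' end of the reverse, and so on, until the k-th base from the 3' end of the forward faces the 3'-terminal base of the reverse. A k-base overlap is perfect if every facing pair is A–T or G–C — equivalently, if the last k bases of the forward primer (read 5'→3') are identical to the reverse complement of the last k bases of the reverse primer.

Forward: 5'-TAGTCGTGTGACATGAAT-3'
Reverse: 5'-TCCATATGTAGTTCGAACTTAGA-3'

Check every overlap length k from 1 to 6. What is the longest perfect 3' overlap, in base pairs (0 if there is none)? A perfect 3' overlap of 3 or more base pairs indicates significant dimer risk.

Longest perfect overlap: 1 complementary base pair; below the dimer-risk threshold (threshold 3).

Last 6 bases (5'→3') — forward …ATGAAT, reverse …CTTAGA.
Reverse complement of the reverse primer's last 6 bases: TCTAAG; its first k bases are the reverse complement of the reverse primer's last k bases, so a perfect k-base overlap needs the forward primer's last k bases to equal them.
Comparing (forward last k vs required): k=1: T vs T ✓; k=2: AT vs TC ✗; k=3: AAT vs TCT ✗; k=4: GAAT vs TCTA ✗; k=5: TGAAT vs TCTAA ✗; k=6: ATGAAT vs TCTAAG ✗.
Only k = 1 is perfect, so the longest perfect 3' overlap is 1.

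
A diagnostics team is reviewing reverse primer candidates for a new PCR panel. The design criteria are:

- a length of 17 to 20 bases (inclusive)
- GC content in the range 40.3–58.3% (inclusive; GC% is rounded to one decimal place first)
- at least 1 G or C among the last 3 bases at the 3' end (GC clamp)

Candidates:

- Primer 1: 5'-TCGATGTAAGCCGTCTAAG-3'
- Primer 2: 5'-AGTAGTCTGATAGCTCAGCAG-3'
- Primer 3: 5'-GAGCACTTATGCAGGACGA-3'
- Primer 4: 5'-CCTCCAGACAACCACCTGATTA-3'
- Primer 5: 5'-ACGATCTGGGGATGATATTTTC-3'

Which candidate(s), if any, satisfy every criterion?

Primer 1 and Primer 3.

Primer 1 (19 nt, A=5 T=5 G=5 C=4): length 19 ✓; GC 9/19 = 47.4% ✓; 3' end AAG has 1 G/C ✓ — passes.
Primer 2 (21 nt, A=6 T=5 G=6 C=4): length 21, outside 17–20 ✗; GC 10/21 = 47.6% ✓; 3' end CAG has 2 G/C ✓ — fails.
Primer 3 (19 nt, A=6 T=3 G=6 C=4): length 19 ✓; GC 10/19 = 52.6% ✓; 3' end CGA has 2 G/C ✓ — passes.
Primer 4 (22 nt, A=7 T=4 G=2 C=9): length 22, outside 17–20 ✗; GC 11/22 = 50.0% ✓; 3' end TTA has 0 G/C, need ≥1 ✗ — fails.
Primer 5 (22 nt, A=5 T=8 G=6 C=3): length 22, outside 17–20 ✗; GC 9/22 = 40.9% ✓; 3' end TTC has 1 G/C ✓ — fails.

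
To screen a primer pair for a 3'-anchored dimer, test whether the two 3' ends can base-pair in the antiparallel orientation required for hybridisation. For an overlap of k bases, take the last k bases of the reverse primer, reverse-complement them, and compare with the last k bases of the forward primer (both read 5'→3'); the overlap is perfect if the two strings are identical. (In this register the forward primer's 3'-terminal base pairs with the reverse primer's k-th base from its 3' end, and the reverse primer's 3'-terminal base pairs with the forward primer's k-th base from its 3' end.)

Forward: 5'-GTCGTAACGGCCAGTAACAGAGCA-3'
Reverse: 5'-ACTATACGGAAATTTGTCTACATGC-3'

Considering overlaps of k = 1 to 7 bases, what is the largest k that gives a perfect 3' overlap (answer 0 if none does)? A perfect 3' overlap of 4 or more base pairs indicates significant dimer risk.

Last 7 bases (5'→3') — forward …CAGAGCA, reverse …TACATGC.
Reverse complement of the reverse primer's last 7 bases: GCATGTA; its first k bases are the reverse complement of the reverse primer's last k bases, so a perfect k-base overlap needs the forward primer's last k bases to equal them.
Comparing (forward last k vs required): k=1: A vs G ✗; k=2: CA vs GC ✗; k=3: GCA vs GCA ✓; k=4: AGCA vs GCAT ✗; k=5: GAGCA vs GCATG ✗; k=6: AGAGCA vs GCATGT ✗; k=7: CAGAGCA vs GCATGTA ✗.
Only k = 3 is perfect, so the longest perfect 3' overlap is 3.

Longest perfect overlap: 3 complementary base pairs; below the dimer-risk threshold (threshold 4).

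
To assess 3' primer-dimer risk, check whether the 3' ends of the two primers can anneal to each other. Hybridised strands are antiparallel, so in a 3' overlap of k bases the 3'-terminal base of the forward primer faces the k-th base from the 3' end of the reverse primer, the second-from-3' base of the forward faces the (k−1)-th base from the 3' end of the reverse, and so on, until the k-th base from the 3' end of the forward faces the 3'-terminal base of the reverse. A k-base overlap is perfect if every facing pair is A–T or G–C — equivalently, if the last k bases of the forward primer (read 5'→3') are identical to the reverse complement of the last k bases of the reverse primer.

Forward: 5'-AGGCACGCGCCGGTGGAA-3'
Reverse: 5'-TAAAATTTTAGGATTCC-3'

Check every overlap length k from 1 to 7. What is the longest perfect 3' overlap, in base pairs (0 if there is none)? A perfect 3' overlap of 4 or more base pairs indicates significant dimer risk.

Longest perfect overlap: 4 complementary base pairs; significant dimer risk (threshold 4).

Last 7 bases (5'→3') — forward …GGTGGAA, reverse …GGATTCC.
Reverse complement of the reverse primer's last 7 bases: GGAATCC; its first k bases are the reverse complement of the reverse primer's last k bases, so a perfect k-base overlap needs the forward primer's last k bases to equal them.
Comparing (forward last k vs required): k=1: A vs G ✗; k=2: AA vs GG ✗; k=3: GAA vs GGA ✗; k=4: GGAA vs GGAA ✓; k=5: TGGAA vs GGAAT ✗; k=6: GTGGAA vs GGAATC ✗; k=7: GGTGGAA vs GGAATCC ✗.
Only k = 4 is perfect, so the longest perfect 3' overlap is 4.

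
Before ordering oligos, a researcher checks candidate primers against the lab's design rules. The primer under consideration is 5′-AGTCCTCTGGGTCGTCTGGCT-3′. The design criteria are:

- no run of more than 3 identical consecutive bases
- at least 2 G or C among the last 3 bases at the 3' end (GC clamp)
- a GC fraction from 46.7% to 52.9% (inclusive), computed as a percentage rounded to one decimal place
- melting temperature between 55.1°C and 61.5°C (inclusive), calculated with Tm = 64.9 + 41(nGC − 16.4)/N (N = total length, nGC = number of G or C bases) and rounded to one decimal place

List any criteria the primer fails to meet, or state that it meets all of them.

Base counts: A=1, T=7, G=7, C=6 (length 21).
homopolymer run: longest run = 3 ✓
GC clamp: 3' end GCT has 2 G/C ✓
GC content: GC 13/21 = 61.9%, outside 46.7–52.9% ✗
Tm: Tm = 64.9 + 41·(13 − 16.4)/21 = 58.3°C ✓

Fails: GC content.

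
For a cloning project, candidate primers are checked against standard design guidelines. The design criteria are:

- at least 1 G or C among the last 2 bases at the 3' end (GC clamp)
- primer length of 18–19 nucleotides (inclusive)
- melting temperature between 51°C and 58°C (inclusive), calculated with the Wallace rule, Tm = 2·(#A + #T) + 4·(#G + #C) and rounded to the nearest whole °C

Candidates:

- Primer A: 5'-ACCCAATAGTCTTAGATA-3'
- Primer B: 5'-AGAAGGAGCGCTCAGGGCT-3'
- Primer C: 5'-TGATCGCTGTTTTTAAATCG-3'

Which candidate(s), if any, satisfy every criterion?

Primer A (18 nt, A=7 T=5 G=2 C=4): 3' end TA has 0 G/C, need ≥1 ✗; length 18 ✓; Tm = 2·12 + 4·6 = 48°C, outside 51–58°C ✗ — fails.
Primer B (19 nt, A=5 T=2 G=8 C=4): 3' end CT has 1 G/C ✓; length 19 ✓; Tm = 2·7 + 4·12 = 62°C, outside 51–58°C ✗ — fails.
Primer C (20 nt, A=4 T=9 G=4 C=3): 3' end CG has 2 G/C ✓; length 20, outside 18–19 ✗; Tm = 2·13 + 4·7 = 54°C ✓ — fails.

None of the candidates satisfy all criteria.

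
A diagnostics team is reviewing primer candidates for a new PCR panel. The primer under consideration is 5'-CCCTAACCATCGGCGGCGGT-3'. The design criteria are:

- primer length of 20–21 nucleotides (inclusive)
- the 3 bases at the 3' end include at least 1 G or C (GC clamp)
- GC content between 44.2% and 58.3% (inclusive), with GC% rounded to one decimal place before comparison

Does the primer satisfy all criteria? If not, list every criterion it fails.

Base counts: A=3, T=3, G=6, C=8 (length 20).
length: length 20 ✓
GC clamp: 3' end GGT has 2 G/C ✓
GC content: GC 14/20 = 70.0%, outside 44.2–58.3% ✗

Fails: GC content.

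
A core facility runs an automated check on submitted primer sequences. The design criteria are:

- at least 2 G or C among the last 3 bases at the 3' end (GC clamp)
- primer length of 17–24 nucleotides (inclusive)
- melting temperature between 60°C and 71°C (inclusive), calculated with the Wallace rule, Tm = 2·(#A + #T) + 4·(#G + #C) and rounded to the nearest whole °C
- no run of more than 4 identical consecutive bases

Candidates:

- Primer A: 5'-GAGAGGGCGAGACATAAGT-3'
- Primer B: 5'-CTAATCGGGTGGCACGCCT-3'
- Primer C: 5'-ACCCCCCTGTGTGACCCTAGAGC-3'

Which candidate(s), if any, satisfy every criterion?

Primer B only.

Primer A (19 nt, A=7 T=2 G=8 C=2): 3' end AGT has 1 G/C, need ≥2 ✗; length 19 ✓; Tm = 2·9 + 4·10 = 58°C, outside 60–71°C ✗; longest run = 3 ✓ — fails.
Primer B (19 nt, A=3 T=4 G=6 C=6): 3' end CCT has 2 G/C ✓; length 19 ✓; Tm = 2·7 + 4·12 = 62°C ✓; longest run = 3 ✓ — passes.
Primer C (23 nt, A=4 T=4 G=5 C=10): 3' end AGC has 2 G/C ✓; length 23 ✓; Tm = 2·8 + 4·15 = 76°C, outside 60–71°C ✗; longest run = 6, exceeds 4 ✗ — fails.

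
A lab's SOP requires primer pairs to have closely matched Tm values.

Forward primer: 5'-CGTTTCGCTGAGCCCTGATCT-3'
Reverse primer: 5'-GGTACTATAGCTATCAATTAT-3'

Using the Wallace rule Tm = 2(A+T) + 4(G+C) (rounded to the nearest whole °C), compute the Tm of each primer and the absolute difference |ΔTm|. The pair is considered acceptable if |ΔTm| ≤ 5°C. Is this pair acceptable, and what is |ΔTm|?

|ΔTm| = 12°C; the pair is not acceptable.

Forward: A=2 T=7 G=5 C=7 → Tm = 2·9 + 4·12 = 66°C.
Reverse: A=7 T=8 G=3 C=3 → Tm = 2·15 + 4·6 = 54°C.
|ΔTm| = |66 − 54| = 12°C, > 5°C.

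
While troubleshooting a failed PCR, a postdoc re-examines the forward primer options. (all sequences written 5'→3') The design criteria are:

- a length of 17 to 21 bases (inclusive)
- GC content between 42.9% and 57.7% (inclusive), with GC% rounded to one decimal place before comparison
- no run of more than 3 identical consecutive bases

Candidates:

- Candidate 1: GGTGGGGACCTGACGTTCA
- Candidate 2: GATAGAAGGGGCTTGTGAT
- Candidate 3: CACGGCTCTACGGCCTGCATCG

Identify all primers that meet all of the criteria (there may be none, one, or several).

None of the candidates satisfy all criteria.

Candidate 1 (19 nt, A=3 T=4 G=8 C=4): length 19 ✓; GC 12/19 = 63.2%, outside 42.9–57.7% ✗; longest run = 4, exceeds 3 ✗ — fails.
Candidate 2 (19 nt, A=5 T=5 G=8 C=1): length 19 ✓; GC 9/19 = 47.4% ✓; longest run = 4, exceeds 3 ✗ — fails.
Candidate 3 (22 nt, A=3 T=4 G=6 C=9): length 22, outside 17–21 ✗; GC 15/22 = 68.2%, outside 42.9–57.7% ✗; longest run = 2 ✓ — fails.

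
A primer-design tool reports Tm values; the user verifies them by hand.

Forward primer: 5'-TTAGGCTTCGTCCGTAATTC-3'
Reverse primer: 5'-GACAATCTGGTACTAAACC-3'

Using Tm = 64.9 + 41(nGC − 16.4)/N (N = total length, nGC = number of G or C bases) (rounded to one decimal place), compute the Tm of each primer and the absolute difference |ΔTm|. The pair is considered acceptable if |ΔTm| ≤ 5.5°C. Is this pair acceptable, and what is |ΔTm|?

|ΔTm| = 2.9°C; the pair is acceptable.

Forward: G+C = 9, N = 20 → Tm = 64.9 + 41·(9 − 16.4)/20 = 49.7°C.
Reverse: G+C = 8, N = 19 → Tm = 64.9 + 41·(8 − 16.4)/19 = 46.8°C.
|ΔTm| = |49.7 − 46.8| = 2.9°C, ≤ 5.5°C.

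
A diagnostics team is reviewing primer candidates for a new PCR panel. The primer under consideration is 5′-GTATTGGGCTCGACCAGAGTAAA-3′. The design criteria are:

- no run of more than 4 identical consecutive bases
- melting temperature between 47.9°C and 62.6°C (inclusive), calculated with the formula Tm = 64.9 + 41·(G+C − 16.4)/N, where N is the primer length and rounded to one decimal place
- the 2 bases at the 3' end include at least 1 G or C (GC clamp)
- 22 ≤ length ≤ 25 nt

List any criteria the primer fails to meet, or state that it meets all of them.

Base counts: A=7, T=5, G=7, C=4 (length 23).
homopolymer run: longest run = 3 ✓
Tm: Tm = 64.9 + 41·(11 − 16.4)/23 = 55.3°C ✓
GC clamp: 3' end AA has 0 G/C, need ≥1 ✗
length: length 23 ✓

Fails: GC clamp.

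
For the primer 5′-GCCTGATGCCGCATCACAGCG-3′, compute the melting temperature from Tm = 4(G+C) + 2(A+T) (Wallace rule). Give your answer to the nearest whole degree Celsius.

Base counts: A=4, T=3, G=6, C=8 (length 21).
Tm = 2·(4+3) + 4·(6+8) = 2·7 + 4·14 = 14 + 56 = 70°C.

70°C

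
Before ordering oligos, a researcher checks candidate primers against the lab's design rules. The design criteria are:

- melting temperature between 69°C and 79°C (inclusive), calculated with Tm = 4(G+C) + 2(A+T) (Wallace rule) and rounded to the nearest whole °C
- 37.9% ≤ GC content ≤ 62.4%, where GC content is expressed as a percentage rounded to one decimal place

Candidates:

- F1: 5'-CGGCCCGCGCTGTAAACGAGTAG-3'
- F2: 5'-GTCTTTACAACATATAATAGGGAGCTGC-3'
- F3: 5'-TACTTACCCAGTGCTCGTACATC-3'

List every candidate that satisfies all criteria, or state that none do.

F1 (23 nt, A=5 T=3 G=8 C=7): Tm = 2·8 + 4·15 = 76°C ✓; GC 15/23 = 65.2%, outside 37.9–62.4% ✗ — fails.
F2 (28 nt, A=9 T=8 G=6 C=5): Tm = 2·17 + 4·11 = 78°C ✓; GC 11/28 = 39.3% ✓ — passes.
F3 (23 nt, A=5 T=7 G=3 C=8): Tm = 2·12 + 4·11 = 68°C, outside 69–79°C ✗; GC 11/23 = 47.8% ✓ — fails.

F2 only.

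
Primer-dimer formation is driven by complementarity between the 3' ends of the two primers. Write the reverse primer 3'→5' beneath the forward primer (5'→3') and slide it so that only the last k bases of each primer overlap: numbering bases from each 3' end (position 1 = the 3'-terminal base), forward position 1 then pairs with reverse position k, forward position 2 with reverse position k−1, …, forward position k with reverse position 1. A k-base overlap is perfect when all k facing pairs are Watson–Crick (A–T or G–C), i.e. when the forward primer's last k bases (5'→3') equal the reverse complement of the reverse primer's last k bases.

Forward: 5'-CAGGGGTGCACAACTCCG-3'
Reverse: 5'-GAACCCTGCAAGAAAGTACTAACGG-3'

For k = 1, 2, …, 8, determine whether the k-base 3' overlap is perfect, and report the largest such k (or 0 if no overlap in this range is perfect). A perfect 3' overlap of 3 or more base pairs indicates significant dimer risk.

Last 8 bases (5'→3') — forward …CAACTCCG, reverse …ACTAACGG.
Reverse complement of the reverse primer's last 8 bases: CCGTTAGT; its first k bases are the reverse complement of the reverse primer's last k bases, so a perfect k-base overlap needs the forward primer's last k bases to equal them.
Comparing (forward last k vs required): k=1: G vs C ✗; k=2: CG vs CC ✗; k=3: CCG vs CCG ✓; k=4: TCCG vs CCGT ✗; k=5: CTCCG vs CCGTT ✗; k=6: ACTCCG vs CCGTTA ✗; k=7: AACTCCG vs CCGTTAG ✗; k=8: CAACTCCG vs CCGTTAGT ✗.
Only k = 3 is perfect, so the longest perfect 3' overlap is 3.

Longest perfect overlap: 3 complementary base pairs; significant dimer risk (threshold 3).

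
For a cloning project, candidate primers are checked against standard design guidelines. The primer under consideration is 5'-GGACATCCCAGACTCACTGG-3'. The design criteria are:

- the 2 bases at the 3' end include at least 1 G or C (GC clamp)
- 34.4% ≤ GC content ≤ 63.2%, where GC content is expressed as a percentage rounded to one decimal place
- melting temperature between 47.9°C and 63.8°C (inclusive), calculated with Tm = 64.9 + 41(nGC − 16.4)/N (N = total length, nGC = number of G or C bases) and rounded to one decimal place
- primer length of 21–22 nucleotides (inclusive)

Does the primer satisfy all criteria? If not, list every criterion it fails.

Base counts: A=5, T=3, G=5, C=7 (length 20).
GC clamp: 3' end GG has 2 G/C ✓
GC content: GC 12/20 = 60.0% ✓
Tm: Tm = 64.9 + 41·(12 − 16.4)/20 = 55.9°C ✓
length: length 20, outside 21–22 ✗

Fails: length.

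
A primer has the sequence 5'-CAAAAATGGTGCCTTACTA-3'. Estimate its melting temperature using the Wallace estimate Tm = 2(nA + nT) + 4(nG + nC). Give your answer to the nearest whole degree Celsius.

52°C

Base counts: A=7, T=5, G=3, C=4 (length 19).
Tm = 2·(7+5) + 4·(3+4) = 2·12 + 4·7 = 24 + 28 = 52°C.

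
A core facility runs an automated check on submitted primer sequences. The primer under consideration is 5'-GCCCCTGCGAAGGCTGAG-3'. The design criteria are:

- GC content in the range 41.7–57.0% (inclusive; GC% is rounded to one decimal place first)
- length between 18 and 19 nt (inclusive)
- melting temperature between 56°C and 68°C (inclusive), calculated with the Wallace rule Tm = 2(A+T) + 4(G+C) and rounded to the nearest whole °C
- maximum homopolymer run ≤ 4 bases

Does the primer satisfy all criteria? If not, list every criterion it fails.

Fails: GC content.

Base counts: A=3, T=2, G=7, C=6 (length 18).
GC content: GC 13/18 = 72.2%, outside 41.7–57.0% ✗
length: length 18 ✓
Tm: Tm = 2·5 + 4·13 = 62°C ✓
homopolymer run: longest run = 4 ✓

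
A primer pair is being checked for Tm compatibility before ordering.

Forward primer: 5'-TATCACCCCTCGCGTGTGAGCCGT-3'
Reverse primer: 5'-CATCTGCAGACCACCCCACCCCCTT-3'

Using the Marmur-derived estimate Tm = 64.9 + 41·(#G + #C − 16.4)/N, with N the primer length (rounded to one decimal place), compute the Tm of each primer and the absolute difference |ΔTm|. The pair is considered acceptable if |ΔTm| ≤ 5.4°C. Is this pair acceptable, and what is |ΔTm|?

Forward: G+C = 15, N = 24 → Tm = 64.9 + 41·(15 − 16.4)/24 = 62.5°C.
Reverse: G+C = 16, N = 25 → Tm = 64.9 + 41·(16 − 16.4)/25 = 64.2°C.
|ΔTm| = |62.5 − 64.2| = 1.7°C, ≤ 5.4°C.

|ΔTm| = 1.7°C; the pair is acceptable.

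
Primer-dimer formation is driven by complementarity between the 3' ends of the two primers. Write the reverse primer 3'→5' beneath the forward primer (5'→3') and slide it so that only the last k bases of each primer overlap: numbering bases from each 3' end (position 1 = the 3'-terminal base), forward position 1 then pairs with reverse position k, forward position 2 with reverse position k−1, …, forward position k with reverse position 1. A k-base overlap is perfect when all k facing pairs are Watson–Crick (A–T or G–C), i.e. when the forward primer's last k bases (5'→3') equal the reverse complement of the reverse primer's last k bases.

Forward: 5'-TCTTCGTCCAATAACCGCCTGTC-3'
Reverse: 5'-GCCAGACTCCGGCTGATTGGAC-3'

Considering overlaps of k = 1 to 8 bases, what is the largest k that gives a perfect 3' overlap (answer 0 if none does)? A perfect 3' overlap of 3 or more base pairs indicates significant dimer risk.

Longest perfect overlap: 3 complementary base pairs; significant dimer risk (threshold 3).

Last 8 bases (5'→3') — forward …CGCCTGTC, reverse …GATTGGAC.
Reverse complement of the reverse primer's last 8 bases: GTCCAATC; its first k bases are the reverse complement of the reverse primer's last k bases, so a perfect k-base overlap needs the forward primer's last k bases to equal them.
Comparing (forward last k vs required): k=1: C vs G ✗; k=2: TC vs GT ✗; k=3: GTC vs GTC ✓; k=4: TGTC vs GTCC ✗; k=5: CTGTC vs GTCCA ✗; k=6: CCTGTC vs GTCCAA ✗; k=7: GCCTGTC vs GTCCAAT ✗; k=8: CGCCTGTC vs GTCCAATC ✗.
Only k = 3 is perfect, so the longest perfect 3' overlap is 3.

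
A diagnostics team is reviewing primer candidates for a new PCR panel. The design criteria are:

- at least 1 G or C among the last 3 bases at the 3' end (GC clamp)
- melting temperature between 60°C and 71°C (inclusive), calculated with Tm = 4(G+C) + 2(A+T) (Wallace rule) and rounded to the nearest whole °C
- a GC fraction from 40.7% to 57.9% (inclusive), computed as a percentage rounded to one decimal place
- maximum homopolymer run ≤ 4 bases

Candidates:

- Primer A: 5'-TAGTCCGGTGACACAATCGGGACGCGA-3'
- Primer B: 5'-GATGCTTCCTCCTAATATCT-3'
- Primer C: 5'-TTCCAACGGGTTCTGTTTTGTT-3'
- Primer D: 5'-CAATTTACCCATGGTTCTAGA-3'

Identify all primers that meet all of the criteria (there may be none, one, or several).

Primer A (27 nt, A=7 T=4 G=9 C=7): 3' end CGA has 2 G/C ✓; Tm = 2·11 + 4·16 = 86°C, outside 60–71°C ✗; GC 16/27 = 59.3%, outside 40.7–57.9% ✗; longest run = 3 ✓ — fails.
Primer B (20 nt, A=4 T=8 G=2 C=6): 3' end TCT has 1 G/C ✓; Tm = 2·12 + 4·8 = 56°C, outside 60–71°C ✗; GC 8/20 = 40.0%, outside 40.7–57.9% ✗; longest run = 2 ✓ — fails.
Primer C (22 nt, A=2 T=11 G=5 C=4): 3' end GTT has 1 G/C ✓; Tm = 2·13 + 4·9 = 62°C ✓; GC 9/22 = 40.9% ✓; longest run = 4 ✓ — passes.
Primer D (21 nt, A=6 T=7 G=3 C=5): 3' end AGA has 1 G/C ✓; Tm = 2·13 + 4·8 = 58°C, outside 60–71°C ✗; GC 8/21 = 38.1%, outside 40.7–57.9% ✗; longest run = 3 ✓ — fails.

Primer C only.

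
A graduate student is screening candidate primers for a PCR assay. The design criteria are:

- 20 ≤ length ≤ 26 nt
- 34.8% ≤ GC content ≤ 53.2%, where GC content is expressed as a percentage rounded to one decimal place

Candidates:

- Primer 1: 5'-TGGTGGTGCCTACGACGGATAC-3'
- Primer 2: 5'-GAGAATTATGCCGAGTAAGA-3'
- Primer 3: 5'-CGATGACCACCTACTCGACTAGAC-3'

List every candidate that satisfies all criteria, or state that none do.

Primer 1 (22 nt, A=4 T=5 G=8 C=5): length 22 ✓; GC 13/22 = 59.1%, outside 34.8–53.2% ✗ — fails.
Primer 2 (20 nt, A=8 T=4 G=6 C=2): length 20 ✓; GC 8/20 = 40.0% ✓ — passes.
Primer 3 (24 nt, A=7 T=4 G=4 C=9): length 24 ✓; GC 13/24 = 54.2%, outside 34.8–53.2% ✗ — fails.

Primer 2 only.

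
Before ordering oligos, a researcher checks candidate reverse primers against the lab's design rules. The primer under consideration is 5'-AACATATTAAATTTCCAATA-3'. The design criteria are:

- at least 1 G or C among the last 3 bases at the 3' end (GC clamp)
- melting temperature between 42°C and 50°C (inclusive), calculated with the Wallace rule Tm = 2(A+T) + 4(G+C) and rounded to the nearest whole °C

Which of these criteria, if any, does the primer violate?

Base counts: A=10, T=7, G=0, C=3 (length 20).
GC clamp: 3' end ATA has 0 G/C, need ≥1 ✗
Tm: Tm = 2·17 + 4·3 = 46°C ✓

Fails: GC clamp.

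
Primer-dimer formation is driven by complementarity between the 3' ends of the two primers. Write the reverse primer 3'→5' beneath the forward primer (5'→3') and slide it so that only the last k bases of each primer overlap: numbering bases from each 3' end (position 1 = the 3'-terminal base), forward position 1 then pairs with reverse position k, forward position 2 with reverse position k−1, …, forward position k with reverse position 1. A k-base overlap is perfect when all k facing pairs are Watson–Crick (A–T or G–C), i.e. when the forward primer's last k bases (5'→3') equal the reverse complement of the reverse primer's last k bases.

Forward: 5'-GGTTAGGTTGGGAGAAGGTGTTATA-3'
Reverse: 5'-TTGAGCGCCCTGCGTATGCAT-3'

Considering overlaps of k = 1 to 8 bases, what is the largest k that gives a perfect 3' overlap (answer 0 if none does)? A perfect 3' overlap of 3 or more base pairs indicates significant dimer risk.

Last 8 bases (5'→3') — forward …GTGTTATA, reverse …GTATGCAT.
Reverse complement of the reverse primer's last 8 bases: ATGCATAC; its first k bases are the reverse complement of the reverse primer's last k bases, so a perfect k-base overlap needs the forward primer's last k bases to equal them.
Comparing (forward last k vs required): k=1: A vs A ✓; k=2: TA vs AT ✗; k=3: ATA vs ATG ✗; k=4: TATA vs ATGC ✗; k=5: TTATA vs ATGCA ✗; k=6: GTTATA vs ATGCAT ✗; k=7: TGTTATA vs ATGCATA ✗; k=8: GTGTTATA vs ATGCATAC ✗.
Only k = 1 is perfect, so the longest perfect 3' overlap is 1.

Longest perfect overlap: 1 complementary base pair; below the dimer-risk threshold (threshold 3).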